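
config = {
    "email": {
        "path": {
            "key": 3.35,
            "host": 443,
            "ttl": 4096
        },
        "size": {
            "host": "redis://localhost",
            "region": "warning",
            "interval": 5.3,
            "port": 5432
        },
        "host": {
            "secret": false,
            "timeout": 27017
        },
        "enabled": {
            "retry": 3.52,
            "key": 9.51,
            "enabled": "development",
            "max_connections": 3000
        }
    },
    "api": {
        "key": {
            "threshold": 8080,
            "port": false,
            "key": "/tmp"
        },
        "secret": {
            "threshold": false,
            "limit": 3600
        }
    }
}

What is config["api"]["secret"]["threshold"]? False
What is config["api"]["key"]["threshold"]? 8080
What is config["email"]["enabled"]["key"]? 9.51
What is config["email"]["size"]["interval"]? 5.3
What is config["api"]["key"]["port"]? False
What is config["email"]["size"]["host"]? "redis://localhost"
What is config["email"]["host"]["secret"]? False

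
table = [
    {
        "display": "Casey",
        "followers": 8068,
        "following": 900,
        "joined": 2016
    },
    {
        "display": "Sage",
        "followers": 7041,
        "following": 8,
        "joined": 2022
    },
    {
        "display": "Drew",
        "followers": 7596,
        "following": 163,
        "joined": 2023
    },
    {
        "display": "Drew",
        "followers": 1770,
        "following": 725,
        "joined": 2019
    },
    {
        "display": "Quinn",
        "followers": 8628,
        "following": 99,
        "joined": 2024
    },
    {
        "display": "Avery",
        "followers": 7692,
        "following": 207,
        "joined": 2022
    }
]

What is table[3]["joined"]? 2019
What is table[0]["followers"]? 8068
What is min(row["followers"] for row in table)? 1770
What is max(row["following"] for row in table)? 900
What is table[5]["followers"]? 7692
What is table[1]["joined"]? 2022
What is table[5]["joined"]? 2022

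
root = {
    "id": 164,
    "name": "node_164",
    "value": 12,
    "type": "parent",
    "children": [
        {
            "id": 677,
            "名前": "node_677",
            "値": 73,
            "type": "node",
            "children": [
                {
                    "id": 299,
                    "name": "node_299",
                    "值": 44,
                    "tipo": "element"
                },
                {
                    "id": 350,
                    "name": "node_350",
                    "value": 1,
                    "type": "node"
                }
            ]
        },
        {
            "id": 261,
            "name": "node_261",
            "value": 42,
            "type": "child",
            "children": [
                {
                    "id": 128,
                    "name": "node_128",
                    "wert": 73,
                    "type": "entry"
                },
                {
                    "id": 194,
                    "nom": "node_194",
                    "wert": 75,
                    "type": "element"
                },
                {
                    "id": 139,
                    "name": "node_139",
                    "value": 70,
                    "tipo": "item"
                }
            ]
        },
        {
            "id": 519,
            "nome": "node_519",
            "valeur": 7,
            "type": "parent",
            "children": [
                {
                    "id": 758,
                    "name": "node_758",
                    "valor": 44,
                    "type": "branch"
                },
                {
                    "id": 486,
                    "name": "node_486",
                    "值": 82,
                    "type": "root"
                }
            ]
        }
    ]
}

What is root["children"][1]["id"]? 261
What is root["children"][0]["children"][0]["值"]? 44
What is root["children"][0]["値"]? 73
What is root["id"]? 164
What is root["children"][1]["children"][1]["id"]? 194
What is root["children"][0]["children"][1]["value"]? 1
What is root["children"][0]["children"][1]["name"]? "node_350"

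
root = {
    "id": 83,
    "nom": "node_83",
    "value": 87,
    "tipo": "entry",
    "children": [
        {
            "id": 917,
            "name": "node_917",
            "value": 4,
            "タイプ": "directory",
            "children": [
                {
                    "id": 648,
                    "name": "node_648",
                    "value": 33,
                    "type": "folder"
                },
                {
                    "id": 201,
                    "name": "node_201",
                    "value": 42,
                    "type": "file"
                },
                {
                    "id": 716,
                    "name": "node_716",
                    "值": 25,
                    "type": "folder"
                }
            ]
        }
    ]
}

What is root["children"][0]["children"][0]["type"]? "folder"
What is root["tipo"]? "entry"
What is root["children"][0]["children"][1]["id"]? 201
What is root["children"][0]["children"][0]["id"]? 648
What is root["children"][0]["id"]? 917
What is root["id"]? 83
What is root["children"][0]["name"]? "node_917"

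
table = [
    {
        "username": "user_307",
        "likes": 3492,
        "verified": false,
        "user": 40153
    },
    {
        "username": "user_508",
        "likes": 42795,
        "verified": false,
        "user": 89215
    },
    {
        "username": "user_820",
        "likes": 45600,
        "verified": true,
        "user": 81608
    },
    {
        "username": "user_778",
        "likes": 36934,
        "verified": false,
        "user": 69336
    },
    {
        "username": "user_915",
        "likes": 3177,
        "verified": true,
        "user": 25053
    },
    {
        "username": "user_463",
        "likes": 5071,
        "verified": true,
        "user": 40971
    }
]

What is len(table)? 6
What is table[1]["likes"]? 42795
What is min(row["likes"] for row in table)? 3177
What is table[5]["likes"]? 5071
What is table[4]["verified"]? True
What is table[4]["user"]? 25053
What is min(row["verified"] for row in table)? False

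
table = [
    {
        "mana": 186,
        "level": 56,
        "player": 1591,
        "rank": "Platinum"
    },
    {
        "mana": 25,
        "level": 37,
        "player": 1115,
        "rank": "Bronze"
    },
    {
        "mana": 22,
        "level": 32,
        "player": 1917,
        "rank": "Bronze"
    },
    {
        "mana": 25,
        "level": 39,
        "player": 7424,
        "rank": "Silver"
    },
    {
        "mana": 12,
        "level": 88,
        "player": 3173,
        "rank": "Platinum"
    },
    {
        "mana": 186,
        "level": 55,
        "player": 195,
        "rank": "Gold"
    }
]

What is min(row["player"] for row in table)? 195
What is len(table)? 6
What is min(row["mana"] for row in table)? 12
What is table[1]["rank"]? "Bronze"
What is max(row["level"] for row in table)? 88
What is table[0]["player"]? 1591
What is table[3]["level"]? 39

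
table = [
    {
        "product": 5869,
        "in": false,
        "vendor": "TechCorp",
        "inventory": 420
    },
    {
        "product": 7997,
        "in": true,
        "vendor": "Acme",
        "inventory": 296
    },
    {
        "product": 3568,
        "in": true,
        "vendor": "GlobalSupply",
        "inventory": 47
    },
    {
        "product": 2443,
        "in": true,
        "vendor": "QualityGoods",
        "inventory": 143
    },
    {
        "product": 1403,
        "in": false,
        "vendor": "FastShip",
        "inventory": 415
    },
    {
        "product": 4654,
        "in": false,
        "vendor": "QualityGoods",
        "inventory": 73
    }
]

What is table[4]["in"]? False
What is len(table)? 6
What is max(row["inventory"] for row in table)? 420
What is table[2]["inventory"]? 47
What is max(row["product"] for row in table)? 7997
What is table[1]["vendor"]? "Acme"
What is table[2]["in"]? True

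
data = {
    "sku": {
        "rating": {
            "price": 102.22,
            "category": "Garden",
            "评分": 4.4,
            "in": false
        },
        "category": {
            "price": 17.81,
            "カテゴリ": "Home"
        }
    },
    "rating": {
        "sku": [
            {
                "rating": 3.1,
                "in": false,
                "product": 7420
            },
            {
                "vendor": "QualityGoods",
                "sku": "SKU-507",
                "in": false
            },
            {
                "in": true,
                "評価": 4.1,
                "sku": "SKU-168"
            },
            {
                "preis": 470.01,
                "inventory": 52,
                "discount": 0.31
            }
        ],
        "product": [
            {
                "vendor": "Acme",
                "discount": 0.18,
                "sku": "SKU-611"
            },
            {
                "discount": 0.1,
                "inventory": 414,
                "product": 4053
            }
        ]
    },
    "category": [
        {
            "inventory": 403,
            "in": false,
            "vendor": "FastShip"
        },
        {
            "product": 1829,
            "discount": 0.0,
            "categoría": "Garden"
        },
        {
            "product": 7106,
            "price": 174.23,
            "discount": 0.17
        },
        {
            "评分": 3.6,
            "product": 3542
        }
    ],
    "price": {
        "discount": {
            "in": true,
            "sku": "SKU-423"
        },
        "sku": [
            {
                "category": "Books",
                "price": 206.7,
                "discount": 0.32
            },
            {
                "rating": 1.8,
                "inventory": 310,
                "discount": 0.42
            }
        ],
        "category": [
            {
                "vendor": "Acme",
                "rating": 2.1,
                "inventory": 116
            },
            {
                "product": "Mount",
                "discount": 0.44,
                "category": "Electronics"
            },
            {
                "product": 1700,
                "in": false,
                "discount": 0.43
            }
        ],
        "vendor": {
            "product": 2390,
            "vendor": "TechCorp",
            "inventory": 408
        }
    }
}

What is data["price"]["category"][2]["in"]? False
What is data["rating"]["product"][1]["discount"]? 0.1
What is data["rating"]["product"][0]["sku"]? "SKU-611"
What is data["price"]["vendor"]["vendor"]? "TechCorp"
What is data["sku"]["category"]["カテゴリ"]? "Home"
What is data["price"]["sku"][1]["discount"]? 0.42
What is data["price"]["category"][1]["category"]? "Electronics"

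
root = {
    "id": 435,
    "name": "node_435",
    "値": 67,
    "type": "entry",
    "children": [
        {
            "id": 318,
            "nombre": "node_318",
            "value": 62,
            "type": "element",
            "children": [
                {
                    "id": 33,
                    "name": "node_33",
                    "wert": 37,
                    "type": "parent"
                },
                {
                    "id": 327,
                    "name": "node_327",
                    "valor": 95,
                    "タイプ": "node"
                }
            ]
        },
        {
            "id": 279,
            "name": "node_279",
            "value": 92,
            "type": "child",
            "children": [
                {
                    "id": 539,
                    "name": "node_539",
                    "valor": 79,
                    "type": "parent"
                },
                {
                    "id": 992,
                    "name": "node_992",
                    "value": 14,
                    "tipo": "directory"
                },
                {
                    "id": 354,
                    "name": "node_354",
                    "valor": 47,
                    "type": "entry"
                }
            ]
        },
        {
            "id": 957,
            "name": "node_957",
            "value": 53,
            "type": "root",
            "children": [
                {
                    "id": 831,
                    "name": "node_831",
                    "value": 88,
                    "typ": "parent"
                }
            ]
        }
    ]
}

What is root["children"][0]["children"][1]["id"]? 327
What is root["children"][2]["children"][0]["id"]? 831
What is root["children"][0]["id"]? 318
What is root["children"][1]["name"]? "node_279"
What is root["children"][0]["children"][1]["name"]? "node_327"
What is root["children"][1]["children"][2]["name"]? "node_354"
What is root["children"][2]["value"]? 53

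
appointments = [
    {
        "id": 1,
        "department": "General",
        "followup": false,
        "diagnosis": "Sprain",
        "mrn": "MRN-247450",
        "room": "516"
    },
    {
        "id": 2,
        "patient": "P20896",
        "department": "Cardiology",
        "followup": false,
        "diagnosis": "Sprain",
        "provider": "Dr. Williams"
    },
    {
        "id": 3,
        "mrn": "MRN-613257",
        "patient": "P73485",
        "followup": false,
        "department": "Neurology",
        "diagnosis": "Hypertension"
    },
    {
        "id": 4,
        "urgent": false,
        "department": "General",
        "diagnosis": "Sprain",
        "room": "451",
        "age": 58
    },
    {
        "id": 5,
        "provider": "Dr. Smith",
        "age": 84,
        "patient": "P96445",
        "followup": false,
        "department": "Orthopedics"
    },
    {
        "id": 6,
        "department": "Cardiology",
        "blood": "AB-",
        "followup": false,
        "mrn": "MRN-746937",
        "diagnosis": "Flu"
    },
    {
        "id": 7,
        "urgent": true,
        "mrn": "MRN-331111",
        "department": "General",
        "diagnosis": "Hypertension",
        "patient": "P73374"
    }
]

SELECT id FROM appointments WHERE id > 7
[]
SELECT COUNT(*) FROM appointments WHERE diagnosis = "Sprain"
3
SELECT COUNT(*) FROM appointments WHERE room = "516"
1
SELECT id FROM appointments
[1, 2, 3, 4, 5, 6, 7]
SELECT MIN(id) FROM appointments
1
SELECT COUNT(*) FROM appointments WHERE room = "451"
1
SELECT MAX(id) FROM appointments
7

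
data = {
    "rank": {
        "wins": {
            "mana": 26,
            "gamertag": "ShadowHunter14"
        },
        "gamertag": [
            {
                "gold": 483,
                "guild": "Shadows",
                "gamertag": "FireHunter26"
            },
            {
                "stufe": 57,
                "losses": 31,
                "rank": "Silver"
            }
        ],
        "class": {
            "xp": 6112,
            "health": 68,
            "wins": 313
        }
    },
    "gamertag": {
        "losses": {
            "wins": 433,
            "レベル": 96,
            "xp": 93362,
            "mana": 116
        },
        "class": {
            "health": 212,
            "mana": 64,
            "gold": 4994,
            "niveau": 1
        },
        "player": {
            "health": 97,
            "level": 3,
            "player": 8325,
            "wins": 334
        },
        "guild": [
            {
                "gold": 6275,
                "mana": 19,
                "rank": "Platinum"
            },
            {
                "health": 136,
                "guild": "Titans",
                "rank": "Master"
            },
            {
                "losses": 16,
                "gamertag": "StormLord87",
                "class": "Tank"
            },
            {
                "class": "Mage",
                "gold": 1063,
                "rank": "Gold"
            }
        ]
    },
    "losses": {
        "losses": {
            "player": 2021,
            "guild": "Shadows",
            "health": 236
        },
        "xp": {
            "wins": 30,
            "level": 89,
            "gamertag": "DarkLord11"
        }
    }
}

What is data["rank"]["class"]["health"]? 68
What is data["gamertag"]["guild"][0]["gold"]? 6275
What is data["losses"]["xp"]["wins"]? 30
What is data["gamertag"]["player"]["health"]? 97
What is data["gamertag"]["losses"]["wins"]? 433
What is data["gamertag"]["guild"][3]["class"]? "Mage"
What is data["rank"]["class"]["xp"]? 6112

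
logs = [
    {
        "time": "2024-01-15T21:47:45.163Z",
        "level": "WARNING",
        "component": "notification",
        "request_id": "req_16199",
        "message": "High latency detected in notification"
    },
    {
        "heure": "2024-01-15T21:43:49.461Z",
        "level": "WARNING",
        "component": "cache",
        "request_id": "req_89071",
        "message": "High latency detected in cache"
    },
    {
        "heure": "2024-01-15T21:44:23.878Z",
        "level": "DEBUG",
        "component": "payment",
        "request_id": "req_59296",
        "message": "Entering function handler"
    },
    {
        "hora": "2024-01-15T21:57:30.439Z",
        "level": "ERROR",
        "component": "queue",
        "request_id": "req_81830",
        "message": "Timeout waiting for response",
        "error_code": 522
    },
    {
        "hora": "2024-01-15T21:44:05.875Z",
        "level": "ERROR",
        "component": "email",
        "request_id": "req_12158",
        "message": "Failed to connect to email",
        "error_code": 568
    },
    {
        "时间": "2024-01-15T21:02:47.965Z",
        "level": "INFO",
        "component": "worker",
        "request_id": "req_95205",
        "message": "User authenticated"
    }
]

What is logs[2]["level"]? "DEBUG"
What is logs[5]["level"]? "INFO"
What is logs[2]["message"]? "Entering function handler"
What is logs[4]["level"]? "ERROR"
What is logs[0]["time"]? "2024-01-15T21:47:45.163Z"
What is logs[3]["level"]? "ERROR"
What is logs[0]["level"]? "WARNING"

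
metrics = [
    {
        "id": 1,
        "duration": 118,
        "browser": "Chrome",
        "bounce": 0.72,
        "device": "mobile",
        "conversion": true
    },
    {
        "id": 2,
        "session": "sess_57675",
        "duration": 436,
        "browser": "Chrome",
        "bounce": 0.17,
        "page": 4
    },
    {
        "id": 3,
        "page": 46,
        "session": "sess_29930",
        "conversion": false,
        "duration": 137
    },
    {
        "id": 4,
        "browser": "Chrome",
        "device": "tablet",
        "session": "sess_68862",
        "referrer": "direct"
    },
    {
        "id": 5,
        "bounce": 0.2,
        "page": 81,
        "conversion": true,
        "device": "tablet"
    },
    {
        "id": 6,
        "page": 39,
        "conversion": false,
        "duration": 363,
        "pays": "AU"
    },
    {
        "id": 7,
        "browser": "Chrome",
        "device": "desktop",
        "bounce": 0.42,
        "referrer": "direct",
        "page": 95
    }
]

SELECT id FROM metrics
[1, 2, 3, 4, 5, 6, 7]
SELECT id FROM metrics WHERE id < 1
[]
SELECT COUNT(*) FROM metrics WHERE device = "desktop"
1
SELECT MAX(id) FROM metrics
7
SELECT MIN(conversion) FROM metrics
False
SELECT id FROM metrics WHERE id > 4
[5, 6, 7]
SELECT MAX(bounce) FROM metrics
0.72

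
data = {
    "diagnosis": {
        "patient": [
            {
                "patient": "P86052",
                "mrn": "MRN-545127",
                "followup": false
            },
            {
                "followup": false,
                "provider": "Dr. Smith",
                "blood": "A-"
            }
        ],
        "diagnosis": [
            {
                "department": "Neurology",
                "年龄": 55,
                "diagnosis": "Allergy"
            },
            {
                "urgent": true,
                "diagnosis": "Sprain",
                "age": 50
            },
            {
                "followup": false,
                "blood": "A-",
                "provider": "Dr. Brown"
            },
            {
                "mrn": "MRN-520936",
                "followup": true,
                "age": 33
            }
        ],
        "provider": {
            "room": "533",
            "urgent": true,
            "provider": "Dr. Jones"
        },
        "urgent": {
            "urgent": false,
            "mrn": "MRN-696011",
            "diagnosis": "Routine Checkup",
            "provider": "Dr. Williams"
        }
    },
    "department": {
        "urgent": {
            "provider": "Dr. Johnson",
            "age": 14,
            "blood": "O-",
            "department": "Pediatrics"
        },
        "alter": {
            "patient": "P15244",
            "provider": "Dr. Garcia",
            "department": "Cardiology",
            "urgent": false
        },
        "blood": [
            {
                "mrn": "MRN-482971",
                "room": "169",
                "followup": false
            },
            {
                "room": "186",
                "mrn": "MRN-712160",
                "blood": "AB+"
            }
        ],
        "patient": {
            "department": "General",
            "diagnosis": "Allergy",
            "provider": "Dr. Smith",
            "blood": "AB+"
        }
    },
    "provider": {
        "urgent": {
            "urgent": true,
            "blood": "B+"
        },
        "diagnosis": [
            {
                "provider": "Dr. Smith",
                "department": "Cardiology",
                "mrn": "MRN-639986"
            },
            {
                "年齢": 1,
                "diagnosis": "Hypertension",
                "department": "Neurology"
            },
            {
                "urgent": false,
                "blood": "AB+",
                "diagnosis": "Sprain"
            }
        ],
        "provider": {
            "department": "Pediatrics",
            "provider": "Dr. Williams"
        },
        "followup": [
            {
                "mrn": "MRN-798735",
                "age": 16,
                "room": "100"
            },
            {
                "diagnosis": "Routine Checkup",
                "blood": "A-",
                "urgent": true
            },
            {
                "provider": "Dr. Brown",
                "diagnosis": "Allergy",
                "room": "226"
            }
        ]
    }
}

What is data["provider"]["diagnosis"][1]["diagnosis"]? "Hypertension"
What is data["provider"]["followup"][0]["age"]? 16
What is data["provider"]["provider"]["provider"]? "Dr. Williams"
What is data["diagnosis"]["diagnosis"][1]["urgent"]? True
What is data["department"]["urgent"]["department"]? "Pediatrics"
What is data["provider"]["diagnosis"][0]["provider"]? "Dr. Smith"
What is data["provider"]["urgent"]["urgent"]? True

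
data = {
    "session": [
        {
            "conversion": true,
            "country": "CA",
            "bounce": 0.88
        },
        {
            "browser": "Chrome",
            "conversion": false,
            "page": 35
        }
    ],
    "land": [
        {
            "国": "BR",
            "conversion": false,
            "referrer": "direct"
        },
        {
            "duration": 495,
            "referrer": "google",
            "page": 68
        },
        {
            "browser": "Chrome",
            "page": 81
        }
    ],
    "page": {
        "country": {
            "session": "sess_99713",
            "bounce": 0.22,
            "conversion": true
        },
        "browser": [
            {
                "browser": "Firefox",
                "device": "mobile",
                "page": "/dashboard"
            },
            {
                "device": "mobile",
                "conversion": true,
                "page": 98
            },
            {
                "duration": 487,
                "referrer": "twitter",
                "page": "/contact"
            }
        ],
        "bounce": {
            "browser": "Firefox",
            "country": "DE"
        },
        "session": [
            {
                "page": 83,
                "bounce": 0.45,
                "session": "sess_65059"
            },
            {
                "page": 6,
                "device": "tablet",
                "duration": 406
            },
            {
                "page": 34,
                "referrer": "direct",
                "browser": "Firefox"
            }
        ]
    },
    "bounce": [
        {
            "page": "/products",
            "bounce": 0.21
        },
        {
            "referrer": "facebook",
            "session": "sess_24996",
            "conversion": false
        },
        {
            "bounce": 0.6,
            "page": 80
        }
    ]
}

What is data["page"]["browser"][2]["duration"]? 487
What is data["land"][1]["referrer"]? "google"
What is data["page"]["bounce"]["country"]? "DE"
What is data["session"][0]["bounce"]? 0.88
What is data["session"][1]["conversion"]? False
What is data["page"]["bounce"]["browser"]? "Firefox"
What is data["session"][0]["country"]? "CA"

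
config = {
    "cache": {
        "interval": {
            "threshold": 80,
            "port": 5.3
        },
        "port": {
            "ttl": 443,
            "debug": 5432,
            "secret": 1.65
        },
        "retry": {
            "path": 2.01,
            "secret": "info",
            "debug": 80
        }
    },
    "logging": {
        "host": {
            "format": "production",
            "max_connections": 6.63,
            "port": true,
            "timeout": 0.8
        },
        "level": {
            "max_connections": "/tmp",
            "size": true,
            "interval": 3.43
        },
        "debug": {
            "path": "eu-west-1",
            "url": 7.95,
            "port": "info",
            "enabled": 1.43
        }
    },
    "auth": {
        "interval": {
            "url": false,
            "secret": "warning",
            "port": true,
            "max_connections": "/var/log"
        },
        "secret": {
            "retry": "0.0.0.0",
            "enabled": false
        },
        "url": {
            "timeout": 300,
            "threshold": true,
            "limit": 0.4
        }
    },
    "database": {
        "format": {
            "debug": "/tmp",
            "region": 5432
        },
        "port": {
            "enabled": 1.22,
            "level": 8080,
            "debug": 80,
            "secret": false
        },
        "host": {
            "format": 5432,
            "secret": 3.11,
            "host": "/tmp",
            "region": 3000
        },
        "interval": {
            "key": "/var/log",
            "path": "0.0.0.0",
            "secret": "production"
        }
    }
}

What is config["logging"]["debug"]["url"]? 7.95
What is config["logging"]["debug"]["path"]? "eu-west-1"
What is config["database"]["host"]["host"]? "/tmp"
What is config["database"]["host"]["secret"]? 3.11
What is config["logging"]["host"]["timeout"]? 0.8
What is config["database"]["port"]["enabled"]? 1.22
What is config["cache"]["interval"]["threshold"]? 80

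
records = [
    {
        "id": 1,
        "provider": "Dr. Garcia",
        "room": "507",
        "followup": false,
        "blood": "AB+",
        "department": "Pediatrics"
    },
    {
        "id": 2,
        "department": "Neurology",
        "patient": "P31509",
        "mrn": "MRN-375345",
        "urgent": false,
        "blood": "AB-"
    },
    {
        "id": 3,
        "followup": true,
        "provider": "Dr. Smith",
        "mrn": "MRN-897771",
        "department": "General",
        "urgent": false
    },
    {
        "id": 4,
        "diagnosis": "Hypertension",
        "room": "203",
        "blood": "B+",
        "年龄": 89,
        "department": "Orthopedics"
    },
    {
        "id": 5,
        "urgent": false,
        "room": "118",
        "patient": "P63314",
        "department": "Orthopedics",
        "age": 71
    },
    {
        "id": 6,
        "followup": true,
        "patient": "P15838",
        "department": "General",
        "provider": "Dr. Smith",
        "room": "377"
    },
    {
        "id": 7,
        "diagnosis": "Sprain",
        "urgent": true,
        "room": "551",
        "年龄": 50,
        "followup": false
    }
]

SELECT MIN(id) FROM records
1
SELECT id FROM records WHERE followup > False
[3, 6]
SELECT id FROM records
[1, 2, 3, 4, 5, 6, 7]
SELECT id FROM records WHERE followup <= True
[1, 3, 6, 7]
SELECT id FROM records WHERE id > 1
[2, 3, 4, 5, 6, 7]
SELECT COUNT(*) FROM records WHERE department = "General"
2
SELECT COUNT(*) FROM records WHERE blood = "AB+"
1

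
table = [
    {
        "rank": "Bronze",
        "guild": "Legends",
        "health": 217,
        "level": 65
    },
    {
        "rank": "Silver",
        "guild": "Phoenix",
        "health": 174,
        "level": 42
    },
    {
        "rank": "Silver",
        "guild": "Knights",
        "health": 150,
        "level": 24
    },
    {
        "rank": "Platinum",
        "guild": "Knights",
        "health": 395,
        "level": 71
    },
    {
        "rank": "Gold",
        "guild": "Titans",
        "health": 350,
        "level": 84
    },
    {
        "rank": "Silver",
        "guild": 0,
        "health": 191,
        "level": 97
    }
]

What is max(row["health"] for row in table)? 395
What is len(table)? 6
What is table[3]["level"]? 71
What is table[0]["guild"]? "Legends"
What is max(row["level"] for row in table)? 97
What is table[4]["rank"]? "Gold"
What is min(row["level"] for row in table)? 24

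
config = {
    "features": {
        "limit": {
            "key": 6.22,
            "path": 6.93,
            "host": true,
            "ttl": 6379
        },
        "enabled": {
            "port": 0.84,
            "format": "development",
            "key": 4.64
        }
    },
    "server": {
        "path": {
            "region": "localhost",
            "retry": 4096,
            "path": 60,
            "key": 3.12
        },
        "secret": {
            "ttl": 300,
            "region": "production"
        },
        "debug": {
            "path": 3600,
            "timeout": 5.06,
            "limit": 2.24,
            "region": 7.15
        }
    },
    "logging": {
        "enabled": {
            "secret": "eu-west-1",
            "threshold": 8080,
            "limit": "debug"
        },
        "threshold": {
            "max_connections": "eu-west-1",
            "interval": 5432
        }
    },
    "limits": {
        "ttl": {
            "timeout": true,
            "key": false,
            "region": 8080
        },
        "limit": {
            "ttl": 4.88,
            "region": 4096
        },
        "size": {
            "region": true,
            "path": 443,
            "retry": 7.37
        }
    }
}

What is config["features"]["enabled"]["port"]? 0.84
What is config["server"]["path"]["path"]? 60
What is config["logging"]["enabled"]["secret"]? "eu-west-1"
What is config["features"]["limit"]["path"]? 6.93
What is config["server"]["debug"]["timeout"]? 5.06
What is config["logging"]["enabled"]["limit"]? "debug"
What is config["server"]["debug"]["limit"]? 2.24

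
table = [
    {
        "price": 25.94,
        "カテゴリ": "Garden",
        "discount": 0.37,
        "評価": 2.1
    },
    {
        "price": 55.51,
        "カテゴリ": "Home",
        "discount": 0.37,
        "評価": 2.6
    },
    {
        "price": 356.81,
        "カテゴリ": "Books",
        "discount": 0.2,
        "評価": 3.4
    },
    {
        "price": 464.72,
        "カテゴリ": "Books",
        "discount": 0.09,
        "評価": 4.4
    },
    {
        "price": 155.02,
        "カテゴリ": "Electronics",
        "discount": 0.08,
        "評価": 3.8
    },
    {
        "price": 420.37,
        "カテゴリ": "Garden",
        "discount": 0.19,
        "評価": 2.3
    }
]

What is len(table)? 6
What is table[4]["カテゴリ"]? "Electronics"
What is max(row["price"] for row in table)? 464.72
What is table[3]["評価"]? 4.4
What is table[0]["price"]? 25.94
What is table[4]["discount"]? 0.08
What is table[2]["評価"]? 3.4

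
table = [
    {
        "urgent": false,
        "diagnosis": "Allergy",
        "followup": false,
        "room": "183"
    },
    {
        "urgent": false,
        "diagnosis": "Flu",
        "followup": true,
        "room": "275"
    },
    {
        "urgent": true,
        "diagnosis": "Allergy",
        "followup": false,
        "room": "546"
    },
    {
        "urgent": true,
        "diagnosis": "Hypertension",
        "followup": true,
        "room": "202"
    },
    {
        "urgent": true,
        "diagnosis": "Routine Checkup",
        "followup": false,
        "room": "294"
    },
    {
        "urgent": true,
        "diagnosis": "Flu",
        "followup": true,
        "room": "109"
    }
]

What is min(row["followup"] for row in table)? False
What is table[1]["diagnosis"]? "Flu"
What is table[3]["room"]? "202"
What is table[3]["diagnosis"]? "Hypertension"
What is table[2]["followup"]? False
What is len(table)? 6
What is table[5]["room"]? "109"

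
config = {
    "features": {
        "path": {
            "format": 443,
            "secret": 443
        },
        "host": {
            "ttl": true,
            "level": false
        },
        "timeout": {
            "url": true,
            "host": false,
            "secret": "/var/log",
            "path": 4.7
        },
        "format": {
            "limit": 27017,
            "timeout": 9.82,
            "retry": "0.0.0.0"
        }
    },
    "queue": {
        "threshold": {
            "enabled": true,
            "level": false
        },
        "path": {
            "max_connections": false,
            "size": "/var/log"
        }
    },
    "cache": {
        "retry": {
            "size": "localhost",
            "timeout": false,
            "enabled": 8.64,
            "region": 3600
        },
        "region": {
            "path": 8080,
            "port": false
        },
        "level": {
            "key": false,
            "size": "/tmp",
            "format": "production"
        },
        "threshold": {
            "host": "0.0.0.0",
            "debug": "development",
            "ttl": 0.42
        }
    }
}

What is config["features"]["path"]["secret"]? 443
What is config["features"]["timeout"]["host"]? False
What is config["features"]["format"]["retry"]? "0.0.0.0"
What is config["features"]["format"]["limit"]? 27017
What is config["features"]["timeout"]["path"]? 4.7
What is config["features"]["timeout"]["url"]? True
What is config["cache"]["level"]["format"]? "production"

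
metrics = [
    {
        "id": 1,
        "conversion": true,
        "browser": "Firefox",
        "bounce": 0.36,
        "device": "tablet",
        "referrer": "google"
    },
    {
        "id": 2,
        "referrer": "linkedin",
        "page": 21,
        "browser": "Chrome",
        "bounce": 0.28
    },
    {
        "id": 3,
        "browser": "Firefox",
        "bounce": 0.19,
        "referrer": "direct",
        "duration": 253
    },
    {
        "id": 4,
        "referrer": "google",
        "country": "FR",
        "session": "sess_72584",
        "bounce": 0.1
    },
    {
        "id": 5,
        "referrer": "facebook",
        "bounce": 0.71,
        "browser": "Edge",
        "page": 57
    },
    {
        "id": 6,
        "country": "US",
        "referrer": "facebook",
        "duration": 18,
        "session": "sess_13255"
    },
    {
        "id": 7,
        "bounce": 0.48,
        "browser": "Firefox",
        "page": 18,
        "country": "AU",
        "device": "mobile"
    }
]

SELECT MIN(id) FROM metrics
1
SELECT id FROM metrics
[1, 2, 3, 4, 5, 6, 7]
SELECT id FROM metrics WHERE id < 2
[1]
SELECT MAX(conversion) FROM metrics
True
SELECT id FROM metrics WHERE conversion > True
[]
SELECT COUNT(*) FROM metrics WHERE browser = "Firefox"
3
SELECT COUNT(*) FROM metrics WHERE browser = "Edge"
1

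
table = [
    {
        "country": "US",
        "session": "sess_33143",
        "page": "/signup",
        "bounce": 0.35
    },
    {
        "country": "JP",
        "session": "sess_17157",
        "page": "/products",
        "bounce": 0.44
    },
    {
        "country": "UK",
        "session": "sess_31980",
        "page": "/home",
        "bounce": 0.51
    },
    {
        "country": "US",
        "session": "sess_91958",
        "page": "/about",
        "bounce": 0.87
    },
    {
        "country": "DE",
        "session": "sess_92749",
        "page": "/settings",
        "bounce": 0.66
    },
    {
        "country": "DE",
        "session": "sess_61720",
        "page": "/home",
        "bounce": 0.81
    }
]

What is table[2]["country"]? "UK"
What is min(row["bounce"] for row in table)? 0.35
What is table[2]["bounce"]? 0.51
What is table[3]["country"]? "US"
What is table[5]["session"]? "sess_61720"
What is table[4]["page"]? "/settings"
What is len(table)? 6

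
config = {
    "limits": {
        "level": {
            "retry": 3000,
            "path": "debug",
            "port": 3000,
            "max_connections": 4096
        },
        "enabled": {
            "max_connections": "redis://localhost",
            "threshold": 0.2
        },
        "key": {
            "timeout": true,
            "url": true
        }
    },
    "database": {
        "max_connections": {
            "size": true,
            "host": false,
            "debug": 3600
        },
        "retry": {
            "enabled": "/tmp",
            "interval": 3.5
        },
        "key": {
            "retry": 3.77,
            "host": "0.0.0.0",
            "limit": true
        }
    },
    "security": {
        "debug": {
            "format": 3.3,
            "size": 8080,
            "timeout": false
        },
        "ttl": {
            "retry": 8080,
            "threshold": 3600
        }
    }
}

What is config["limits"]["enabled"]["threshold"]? 0.2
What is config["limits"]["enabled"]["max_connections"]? "redis://localhost"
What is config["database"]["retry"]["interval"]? 3.5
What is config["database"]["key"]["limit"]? True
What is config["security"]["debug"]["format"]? 3.3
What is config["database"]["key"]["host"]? "0.0.0.0"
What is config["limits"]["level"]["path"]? "debug"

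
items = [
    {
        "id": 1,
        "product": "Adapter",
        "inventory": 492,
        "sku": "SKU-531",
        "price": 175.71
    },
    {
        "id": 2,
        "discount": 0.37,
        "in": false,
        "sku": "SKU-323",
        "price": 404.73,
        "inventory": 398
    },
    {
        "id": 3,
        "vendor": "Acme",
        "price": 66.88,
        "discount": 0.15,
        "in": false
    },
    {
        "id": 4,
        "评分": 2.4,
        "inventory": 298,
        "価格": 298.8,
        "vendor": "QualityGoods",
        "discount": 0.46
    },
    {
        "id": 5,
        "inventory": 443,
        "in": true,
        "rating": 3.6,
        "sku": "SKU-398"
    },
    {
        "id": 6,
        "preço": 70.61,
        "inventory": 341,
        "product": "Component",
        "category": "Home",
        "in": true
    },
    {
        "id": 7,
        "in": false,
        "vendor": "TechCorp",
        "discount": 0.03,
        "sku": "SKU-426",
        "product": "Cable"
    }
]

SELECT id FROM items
[1, 2, 3, 4, 5, 6, 7]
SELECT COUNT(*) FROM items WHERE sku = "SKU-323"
1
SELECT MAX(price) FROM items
404.73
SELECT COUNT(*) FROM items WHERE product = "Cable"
1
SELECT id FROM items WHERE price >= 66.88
[1, 2, 3]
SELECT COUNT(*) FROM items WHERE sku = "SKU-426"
1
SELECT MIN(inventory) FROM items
298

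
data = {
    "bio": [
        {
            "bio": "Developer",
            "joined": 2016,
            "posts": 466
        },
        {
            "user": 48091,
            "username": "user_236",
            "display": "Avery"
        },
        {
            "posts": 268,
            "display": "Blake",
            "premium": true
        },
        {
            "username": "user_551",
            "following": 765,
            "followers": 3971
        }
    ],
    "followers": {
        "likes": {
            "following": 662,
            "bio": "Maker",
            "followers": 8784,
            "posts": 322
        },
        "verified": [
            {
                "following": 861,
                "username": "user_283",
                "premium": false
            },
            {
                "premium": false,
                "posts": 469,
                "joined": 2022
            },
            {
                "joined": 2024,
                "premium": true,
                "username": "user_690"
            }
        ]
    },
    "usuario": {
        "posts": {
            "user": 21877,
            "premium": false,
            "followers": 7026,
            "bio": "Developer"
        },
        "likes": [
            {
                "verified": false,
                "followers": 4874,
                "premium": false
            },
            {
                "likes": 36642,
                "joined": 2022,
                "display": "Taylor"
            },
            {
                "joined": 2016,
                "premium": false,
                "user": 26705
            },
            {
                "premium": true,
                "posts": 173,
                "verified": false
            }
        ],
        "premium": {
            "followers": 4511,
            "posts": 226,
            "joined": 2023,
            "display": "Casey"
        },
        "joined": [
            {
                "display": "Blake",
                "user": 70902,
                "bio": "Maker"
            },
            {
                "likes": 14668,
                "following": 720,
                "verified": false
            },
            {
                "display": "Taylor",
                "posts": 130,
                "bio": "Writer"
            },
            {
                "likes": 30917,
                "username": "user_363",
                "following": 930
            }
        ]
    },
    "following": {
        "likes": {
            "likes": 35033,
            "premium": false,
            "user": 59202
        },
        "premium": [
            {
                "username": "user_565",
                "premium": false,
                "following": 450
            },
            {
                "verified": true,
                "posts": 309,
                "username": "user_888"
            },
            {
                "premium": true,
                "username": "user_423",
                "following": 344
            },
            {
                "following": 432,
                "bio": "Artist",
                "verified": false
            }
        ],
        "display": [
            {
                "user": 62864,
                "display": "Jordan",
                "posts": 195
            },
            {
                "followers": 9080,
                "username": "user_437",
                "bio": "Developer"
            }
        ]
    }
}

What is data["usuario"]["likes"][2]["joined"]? 2016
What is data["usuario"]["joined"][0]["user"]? 70902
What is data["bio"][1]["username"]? "user_236"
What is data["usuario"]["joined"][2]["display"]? "Taylor"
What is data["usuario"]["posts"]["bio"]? "Developer"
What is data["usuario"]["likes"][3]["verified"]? False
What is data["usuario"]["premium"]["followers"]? 4511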